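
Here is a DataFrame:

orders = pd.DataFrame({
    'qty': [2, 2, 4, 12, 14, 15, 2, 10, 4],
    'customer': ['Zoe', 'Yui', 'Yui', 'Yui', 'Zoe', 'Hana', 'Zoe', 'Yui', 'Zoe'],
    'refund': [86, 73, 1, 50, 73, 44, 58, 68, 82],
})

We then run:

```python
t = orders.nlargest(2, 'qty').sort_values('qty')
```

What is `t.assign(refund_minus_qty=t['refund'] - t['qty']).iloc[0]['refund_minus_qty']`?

59

take 2 rows with largest qty:
   qty customer  refund
5   15     Hana      44
4   14      Zoe      73
sort by qty:
   qty customer  refund
4   14      Zoe      73
5   15     Hana      44
add column refund_minus_qty = t['refund'] - t['qty']:
   qty customer  refund  refund_minus_qty
4   14      Zoe      73                59
5   15     Hana      44                29
Then the value at position 0, column 'refund_minus_qty': 59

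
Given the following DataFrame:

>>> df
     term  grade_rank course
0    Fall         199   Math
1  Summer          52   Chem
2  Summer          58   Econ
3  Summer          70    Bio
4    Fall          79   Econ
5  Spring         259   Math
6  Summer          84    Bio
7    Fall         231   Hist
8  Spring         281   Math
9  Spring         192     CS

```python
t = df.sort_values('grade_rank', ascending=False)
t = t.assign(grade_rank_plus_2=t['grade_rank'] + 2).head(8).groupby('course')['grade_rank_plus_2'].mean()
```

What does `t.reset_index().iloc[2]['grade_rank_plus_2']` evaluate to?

sort by grade_rank descending:
     term  grade_rank course
8  Spring         281   Math
5  Spring         259   Math
7    Fall         231   Hist
0    Fall         199   Math
9  Spring         192     CS
6  Summer          84    Bio
4    Fall          79   Econ
3  Summer          70    Bio
2  Summer          58   Econ
1  Summer          52   Chem
add column grade_rank_plus_2 = t['grade_rank'] + 2:
     term  grade_rank course  grade_rank_plus_2
8  Spring         281   Math                283
5  Spring         259   Math                261
7    Fall         231   Hist                233
0    Fall         199   Math                201
9  Spring         192     CS                194
6  Summer          84    Bio                 86
4    Fall          79   Econ                 81
3  Summer          70    Bio                 72
2  Summer          58   Econ                 60
1  Summer          52   Chem                 54
take first 8 rows:
     term  grade_rank course  grade_rank_plus_2
8  Spring         281   Math                283
5  Spring         259   Math                261
7    Fall         231   Hist                233
0    Fall         199   Math                201
9  Spring         192     CS                194
6  Summer          84    Bio                 86
4    Fall          79   Econ                 81
3  Summer          70    Bio                 72
group by course, mean of grade_rank_plus_2:
course
Bio      79.000000
CS      194.000000
Econ     81.000000
Hist    233.000000
Math    248.333333
Name: grade_rank_plus_2, dtype: float64
reset_index():
  course  grade_rank_plus_2
0    Bio          79.000000
1     CS         194.000000
2   Econ          81.000000
3   Hist         233.000000
4   Math         248.333333

81.0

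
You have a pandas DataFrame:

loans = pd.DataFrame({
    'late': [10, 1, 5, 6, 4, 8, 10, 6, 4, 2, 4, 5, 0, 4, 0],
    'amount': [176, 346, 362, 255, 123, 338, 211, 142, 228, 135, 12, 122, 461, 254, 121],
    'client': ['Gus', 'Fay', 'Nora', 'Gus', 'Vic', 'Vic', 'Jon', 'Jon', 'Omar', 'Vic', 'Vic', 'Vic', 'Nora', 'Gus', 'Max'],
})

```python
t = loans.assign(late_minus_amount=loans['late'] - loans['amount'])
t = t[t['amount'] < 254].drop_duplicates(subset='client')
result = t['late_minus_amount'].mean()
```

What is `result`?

-166.2

add column late_minus_amount = loans['late'] - loans['amount']:
    late  amount client  late_minus_amount
0     10     176    Gus               -166
1      1     346    Fay               -345
2      5     362   Nora               -357
3      6     255    Gus               -249
4      4     123    Vic               -119
5      8     338    Vic               -330
6     10     211    Jon               -201
7      6     142    Jon               -136
8      4     228   Omar               -224
9      2     135    Vic               -133
10     4      12    Vic                 -8
11     5     122    Vic               -117
12     0     461   Nora               -461
13     4     254    Gus               -250
14     0     121    Max               -121
filter rows where amount < 254:
    late  amount client  late_minus_amount
0     10     176    Gus               -166
4      4     123    Vic               -119
6     10     211    Jon               -201
7      6     142    Jon               -136
8      4     228   Omar               -224
9      2     135    Vic               -133
10     4      12    Vic                 -8
11     5     122    Vic               -117
14     0     121    Max               -121
drop duplicate client (keep=first):
    late  amount client  late_minus_amount
0     10     176    Gus               -166
4      4     123    Vic               -119
6     10     211    Jon               -201
8      4     228   Omar               -224
14     0     121    Max               -121
Then the mean of column 'late_minus_amount': -166.2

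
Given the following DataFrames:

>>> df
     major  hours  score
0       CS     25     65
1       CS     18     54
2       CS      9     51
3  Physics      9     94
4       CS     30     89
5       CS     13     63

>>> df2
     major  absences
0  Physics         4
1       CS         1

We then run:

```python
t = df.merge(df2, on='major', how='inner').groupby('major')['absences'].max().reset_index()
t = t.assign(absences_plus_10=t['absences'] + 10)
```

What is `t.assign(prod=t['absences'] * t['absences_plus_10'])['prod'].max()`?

merge on 'major' (how='inner') → 6 rows:
     major  hours  score  absences
0       CS     25     65         1
1       CS     18     54         1
2       CS      9     51         1
3  Physics      9     94         4
4       CS     30     89         1
5       CS     13     63         1
group by major, max of absences:
major
CS         1
Physics    4
Name: absences, dtype: int64
reset_index():
     major  absences
0       CS         1
1  Physics         4
add column absences_plus_10 = t['absences'] + 10:
     major  absences  absences_plus_10
0       CS         1                11
1  Physics         4                14
add column prod = t['absences'] * t['absences_plus_10']:
     major  absences  absences_plus_10  prod
0       CS         1                11    11
1  Physics         4                14    56
Hence 56.

56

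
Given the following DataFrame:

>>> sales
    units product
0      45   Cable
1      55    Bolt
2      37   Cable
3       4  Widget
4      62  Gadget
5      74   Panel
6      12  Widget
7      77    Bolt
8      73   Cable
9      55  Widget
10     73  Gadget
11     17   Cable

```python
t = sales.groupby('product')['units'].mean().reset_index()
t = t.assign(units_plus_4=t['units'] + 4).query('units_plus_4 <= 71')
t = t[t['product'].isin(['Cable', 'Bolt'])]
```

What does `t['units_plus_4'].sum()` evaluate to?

group by product, mean of units:
product
Bolt      66.000000
Cable     43.000000
Gadget    67.500000
Panel     74.000000
Widget    23.666667
Name: units, dtype: float64
reset_index():
  product      units
0    Bolt  66.000000
1   Cable  43.000000
2  Gadget  67.500000
3   Panel  74.000000
4  Widget  23.666667
add column units_plus_4 = t['units'] + 4:
  product      units  units_plus_4
0    Bolt  66.000000     70.000000
1   Cable  43.000000     47.000000
2  Gadget  67.500000     71.500000
3   Panel  74.000000     78.000000
4  Widget  23.666667     27.666667
filter rows where units_plus_4 <= 71:
  product      units  units_plus_4
0    Bolt  66.000000     70.000000
1   Cable  43.000000     47.000000
4  Widget  23.666667     27.666667
filter rows where product in ['Cable', 'Bolt']:
  product  units  units_plus_4
0    Bolt   66.0          70.0
1   Cable   43.0          47.0
The sum of column 'units_plus_4' is 117.0.

117.0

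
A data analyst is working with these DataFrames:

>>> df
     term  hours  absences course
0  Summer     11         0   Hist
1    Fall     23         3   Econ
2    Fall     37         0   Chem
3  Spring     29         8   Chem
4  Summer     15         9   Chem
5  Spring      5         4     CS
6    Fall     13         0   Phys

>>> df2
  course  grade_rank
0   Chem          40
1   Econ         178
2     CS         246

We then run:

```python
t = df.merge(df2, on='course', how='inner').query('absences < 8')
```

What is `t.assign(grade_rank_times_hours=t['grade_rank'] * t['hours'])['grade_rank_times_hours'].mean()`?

merge on 'course' (how='inner') → 5 rows:
     term  hours  absences course  grade_rank
0    Fall     23         3   Econ         178
1    Fall     37         0   Chem          40
2  Spring     29         8   Chem          40
3  Summer     15         9   Chem          40
4  Spring      5         4     CS         246
filter rows where absences < 8:
     term  hours  absences course  grade_rank
0    Fall     23         3   Econ         178
1    Fall     37         0   Chem          40
4  Spring      5         4     CS         246
add column grade_rank_times_hours = t['grade_rank'] * t['hours']:
     term  hours  absences course  grade_rank  grade_rank_times_hours
0    Fall     23         3   Econ         178                    4094
1    Fall     37         0   Chem          40                    1480
4  Spring      5         4     CS         246                    1230
Hence 2268.0.

2268.0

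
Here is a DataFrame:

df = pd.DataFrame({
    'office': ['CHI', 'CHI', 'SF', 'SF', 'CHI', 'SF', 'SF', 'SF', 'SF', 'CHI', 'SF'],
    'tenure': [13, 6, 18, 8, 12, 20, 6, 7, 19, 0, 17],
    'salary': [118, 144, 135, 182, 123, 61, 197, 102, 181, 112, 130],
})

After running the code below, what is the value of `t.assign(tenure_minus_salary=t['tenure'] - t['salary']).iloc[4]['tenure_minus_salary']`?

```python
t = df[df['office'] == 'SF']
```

filter rows where office == 'SF':
   office  tenure  salary
2      SF      18     135
3      SF       8     182
5      SF      20      61
6      SF       6     197
7      SF       7     102
8      SF      19     181
10     SF      17     130
add column tenure_minus_salary = t['tenure'] - t['salary']:
   office  tenure  salary  tenure_minus_salary
2      SF      18     135                 -117
3      SF       8     182                 -174
5      SF      20      61                  -41
6      SF       6     197                 -191
7      SF       7     102                  -95
8      SF      19     181                 -162
10     SF      17     130                 -113
value at position 4, column 'tenure_minus_salary' → -95

-95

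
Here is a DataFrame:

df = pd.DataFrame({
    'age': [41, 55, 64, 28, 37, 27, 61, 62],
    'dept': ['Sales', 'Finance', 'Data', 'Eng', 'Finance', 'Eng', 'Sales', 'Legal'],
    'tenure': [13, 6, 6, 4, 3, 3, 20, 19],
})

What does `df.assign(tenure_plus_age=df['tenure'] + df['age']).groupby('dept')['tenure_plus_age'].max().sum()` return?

325

add column tenure_plus_age = df['tenure'] + df['age']:
   age     dept  tenure  tenure_plus_age
0   41    Sales      13               54
1   55  Finance       6               61
2   64     Data       6               70
3   28      Eng       4               32
4   37  Finance       3               40
5   27      Eng       3               30
6   61    Sales      20               81
7   62    Legal      19               81
group by dept, max of tenure_plus_age:
dept
Data       70
Eng        32
Finance    61
Legal      81
Sales      81
Name: tenure_plus_age, dtype: int64
So sum() = 325.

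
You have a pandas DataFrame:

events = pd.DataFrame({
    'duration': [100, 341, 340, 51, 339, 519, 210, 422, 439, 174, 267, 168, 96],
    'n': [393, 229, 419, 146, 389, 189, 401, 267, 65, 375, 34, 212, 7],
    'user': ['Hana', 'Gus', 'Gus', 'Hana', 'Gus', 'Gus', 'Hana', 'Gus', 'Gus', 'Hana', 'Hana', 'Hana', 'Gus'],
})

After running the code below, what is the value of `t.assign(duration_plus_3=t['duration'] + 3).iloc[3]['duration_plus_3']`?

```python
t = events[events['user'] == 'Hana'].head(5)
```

177

filter rows where user == 'Hana':
    duration    n  user
0        100  393  Hana
3         51  146  Hana
6        210  401  Hana
9        174  375  Hana
10       267   34  Hana
11       168  212  Hana
take first 5 rows:
    duration    n  user
0        100  393  Hana
3         51  146  Hana
6        210  401  Hana
9        174  375  Hana
10       267   34  Hana
add column duration_plus_3 = t['duration'] + 3:
    duration    n  user  duration_plus_3
0        100  393  Hana              103
3         51  146  Hana               54
6        210  401  Hana              213
9        174  375  Hana              177
10       267   34  Hana              270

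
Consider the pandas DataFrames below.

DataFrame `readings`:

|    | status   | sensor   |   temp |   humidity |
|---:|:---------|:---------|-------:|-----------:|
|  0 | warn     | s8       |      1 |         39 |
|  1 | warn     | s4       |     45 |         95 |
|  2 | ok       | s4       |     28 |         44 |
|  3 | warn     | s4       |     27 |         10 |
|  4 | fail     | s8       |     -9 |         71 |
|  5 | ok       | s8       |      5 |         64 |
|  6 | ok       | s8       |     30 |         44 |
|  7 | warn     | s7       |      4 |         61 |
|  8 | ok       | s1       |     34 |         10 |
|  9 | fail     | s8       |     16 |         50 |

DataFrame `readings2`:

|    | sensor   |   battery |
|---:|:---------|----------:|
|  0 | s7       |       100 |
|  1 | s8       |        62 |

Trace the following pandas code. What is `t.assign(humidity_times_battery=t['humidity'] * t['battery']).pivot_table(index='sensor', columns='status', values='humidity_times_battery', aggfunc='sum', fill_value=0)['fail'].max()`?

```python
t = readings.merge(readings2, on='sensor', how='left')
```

merge on 'sensor' (how='left') → 10 rows:
  status sensor  temp  humidity  battery
0   warn     s8     1        39     62.0
1   warn     s4    45        95      NaN
2     ok     s4    28        44      NaN
3   warn     s4    27        10      NaN
4   fail     s8    -9        71     62.0
5     ok     s8     5        64     62.0
6     ok     s8    30        44     62.0
7   warn     s7     4        61    100.0
8     ok     s1    34        10      NaN
9   fail     s8    16        50     62.0
add column humidity_times_battery = t['humidity'] * t['battery']:
  status sensor  temp  humidity  battery  humidity_times_battery
0   warn     s8     1        39     62.0                  2418.0
1   warn     s4    45        95      NaN                     NaN
2     ok     s4    28        44      NaN                     NaN
3   warn     s4    27        10      NaN                     NaN
4   fail     s8    -9        71     62.0                  4402.0
5     ok     s8     5        64     62.0                  3968.0
6     ok     s8    30        44     62.0                  2728.0
7   warn     s7     4        61    100.0                  6100.0
8     ok     s1    34        10      NaN                     NaN
9   fail     s8    16        50     62.0                  3100.0
pivot: rows=sensor, cols=status, sum(humidity_times_battery):
status    fail      ok    warn
sensor                        
s1         0.0     0.0     0.0
s4         0.0     0.0     0.0
s7         0.0     0.0  6100.0
s8      7502.0  6696.0  2418.0
Hence 7502.0.

7502.0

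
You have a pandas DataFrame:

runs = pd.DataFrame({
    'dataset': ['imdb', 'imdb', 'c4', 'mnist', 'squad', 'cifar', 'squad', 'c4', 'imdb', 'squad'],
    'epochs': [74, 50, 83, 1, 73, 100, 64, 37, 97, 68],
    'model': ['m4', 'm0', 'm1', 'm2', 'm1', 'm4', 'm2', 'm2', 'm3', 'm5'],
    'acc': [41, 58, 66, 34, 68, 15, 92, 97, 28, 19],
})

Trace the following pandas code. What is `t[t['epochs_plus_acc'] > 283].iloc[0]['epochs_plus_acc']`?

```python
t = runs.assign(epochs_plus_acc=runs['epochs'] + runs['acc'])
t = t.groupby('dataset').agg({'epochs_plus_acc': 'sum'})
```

348

add column epochs_plus_acc = runs['epochs'] + runs['acc']:
  dataset  epochs model  acc  epochs_plus_acc
0    imdb      74    m4   41              115
1    imdb      50    m0   58              108
2      c4      83    m1   66              149
3   mnist       1    m2   34               35
4   squad      73    m1   68              141
5   cifar     100    m4   15              115
6   squad      64    m2   92              156
7      c4      37    m2   97              134
8    imdb      97    m3   28              125
9   squad      68    m5   19               87
group by dataset, sum of epochs_plus_acc:
         epochs_plus_acc
dataset                 
c4                   283
cifar                115
imdb                 348
mnist                 35
squad                384
filter rows where epochs_plus_acc > 283:
         epochs_plus_acc
dataset                 
imdb                 348
squad                384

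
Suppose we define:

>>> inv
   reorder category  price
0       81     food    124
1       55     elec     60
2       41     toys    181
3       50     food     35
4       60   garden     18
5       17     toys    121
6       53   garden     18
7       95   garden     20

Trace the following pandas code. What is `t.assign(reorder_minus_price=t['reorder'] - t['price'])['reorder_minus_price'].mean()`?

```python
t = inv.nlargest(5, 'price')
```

take 5 rows with largest price:
   reorder category  price
2       41     toys    181
0       81     food    124
5       17     toys    121
1       55     elec     60
3       50     food     35
add column reorder_minus_price = t['reorder'] - t['price']:
   reorder category  price  reorder_minus_price
2       41     toys    181                 -140
0       81     food    124                  -43
5       17     toys    121                 -104
1       55     elec     60                   -5
3       50     food     35                   15
The mean of column 'reorder_minus_price' is -55.4.

-55.4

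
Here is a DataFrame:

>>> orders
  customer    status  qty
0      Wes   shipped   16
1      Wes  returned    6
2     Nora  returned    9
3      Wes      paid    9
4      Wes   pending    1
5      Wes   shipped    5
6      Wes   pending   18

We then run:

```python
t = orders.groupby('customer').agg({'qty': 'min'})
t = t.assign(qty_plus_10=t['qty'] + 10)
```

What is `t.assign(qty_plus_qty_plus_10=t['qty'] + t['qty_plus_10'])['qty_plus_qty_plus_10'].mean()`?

20.0

group by customer, min of qty:
          qty
customer     
Nora        9
Wes         1
add column qty_plus_10 = t['qty'] + 10:
          qty  qty_plus_10
customer                  
Nora        9           19
Wes         1           11
add column qty_plus_qty_plus_10 = t['qty'] + t['qty_plus_10']:
          qty  qty_plus_10  qty_plus_qty_plus_10
customer                                        
Nora        9           19                    28
Wes         1           11                    12
mean of column 'qty_plus_qty_plus_10' → 20.0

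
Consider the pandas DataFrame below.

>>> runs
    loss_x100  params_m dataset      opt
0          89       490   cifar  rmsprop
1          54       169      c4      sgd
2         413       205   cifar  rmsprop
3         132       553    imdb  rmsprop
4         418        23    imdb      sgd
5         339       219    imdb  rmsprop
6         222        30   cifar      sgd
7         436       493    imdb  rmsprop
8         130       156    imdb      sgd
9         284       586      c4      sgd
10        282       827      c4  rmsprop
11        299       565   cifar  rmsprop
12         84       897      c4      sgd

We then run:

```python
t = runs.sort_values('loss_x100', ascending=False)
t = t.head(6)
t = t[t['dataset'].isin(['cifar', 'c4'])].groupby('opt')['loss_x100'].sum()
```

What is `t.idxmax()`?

rmsprop

sort by loss_x100 descending:
    loss_x100  params_m dataset      opt
7         436       493    imdb  rmsprop
4         418        23    imdb      sgd
2         413       205   cifar  rmsprop
5         339       219    imdb  rmsprop
11        299       565   cifar  rmsprop
9         284       586      c4      sgd
10        282       827      c4  rmsprop
6         222        30   cifar      sgd
3         132       553    imdb  rmsprop
8         130       156    imdb      sgd
0          89       490   cifar  rmsprop
12         84       897      c4      sgd
1          54       169      c4      sgd
take first 6 rows:
    loss_x100  params_m dataset      opt
7         436       493    imdb  rmsprop
4         418        23    imdb      sgd
2         413       205   cifar  rmsprop
5         339       219    imdb  rmsprop
11        299       565   cifar  rmsprop
9         284       586      c4      sgd
filter rows where dataset in ['cifar', 'c4']:
    loss_x100  params_m dataset      opt
2         413       205   cifar  rmsprop
11        299       565   cifar  rmsprop
9         284       586      c4      sgd
group by opt, sum of loss_x100:
opt
rmsprop    712
sgd        284
Name: loss_x100, dtype: int64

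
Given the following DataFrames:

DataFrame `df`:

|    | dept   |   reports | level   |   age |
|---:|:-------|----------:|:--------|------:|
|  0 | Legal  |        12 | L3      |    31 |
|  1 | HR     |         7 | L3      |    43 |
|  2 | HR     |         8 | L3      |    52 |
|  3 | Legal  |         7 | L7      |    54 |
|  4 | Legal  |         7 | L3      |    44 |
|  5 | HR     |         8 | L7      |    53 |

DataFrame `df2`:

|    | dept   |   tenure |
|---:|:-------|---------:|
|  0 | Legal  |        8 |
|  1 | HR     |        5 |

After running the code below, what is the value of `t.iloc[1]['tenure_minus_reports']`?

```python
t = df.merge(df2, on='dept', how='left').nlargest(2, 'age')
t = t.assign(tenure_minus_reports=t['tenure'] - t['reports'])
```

merge on 'dept' (how='left') → 6 rows:
    dept  reports level  age  tenure
0  Legal       12    L3   31       8
1     HR        7    L3   43       5
2     HR        8    L3   52       5
3  Legal        7    L7   54       8
4  Legal        7    L3   44       8
5     HR        8    L7   53       5
take 2 rows with largest age:
    dept  reports level  age  tenure
3  Legal        7    L7   54       8
5     HR        8    L7   53       5
add column tenure_minus_reports = t['tenure'] - t['reports']:
    dept  reports level  age  tenure  tenure_minus_reports
3  Legal        7    L7   54       8                     1
5     HR        8    L7   53       5                    -3
Finally, value at position 1, column 'tenure_minus_reports' = -3.

-3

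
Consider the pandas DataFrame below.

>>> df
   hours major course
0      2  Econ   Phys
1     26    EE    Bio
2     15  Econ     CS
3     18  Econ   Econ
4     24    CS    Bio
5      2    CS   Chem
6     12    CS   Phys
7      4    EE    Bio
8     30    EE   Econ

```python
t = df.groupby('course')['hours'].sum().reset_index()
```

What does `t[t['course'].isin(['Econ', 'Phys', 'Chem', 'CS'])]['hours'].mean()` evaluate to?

19.75

group by course, sum of hours:
course
Bio     54
CS      15
Chem     2
Econ    48
Phys    14
Name: hours, dtype: int64
reset_index():
  course  hours
0    Bio     54
1     CS     15
2   Chem      2
3   Econ     48
4   Phys     14
filter rows where course in ['Econ', 'Phys', 'Chem', 'CS']:
  course  hours
1     CS     15
2   Chem      2
3   Econ     48
4   Phys     14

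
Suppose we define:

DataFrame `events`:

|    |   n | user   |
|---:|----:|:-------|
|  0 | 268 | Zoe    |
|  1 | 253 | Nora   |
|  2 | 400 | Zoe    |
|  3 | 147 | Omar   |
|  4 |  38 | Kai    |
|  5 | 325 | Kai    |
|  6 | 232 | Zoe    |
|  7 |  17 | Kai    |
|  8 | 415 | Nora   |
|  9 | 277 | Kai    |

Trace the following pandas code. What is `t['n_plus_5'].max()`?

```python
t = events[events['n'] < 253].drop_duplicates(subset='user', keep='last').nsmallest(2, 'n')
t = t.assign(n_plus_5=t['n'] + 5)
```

filter rows where n < 253:
     n  user
3  147  Omar
4   38   Kai
6  232   Zoe
7   17   Kai
drop duplicate user (keep=last):
     n  user
3  147  Omar
6  232   Zoe
7   17   Kai
take 2 rows with smallest n:
     n  user
7   17   Kai
3  147  Omar
add column n_plus_5 = t['n'] + 5:
     n  user  n_plus_5
7   17   Kai        22
3  147  Omar       152
Reading off the max of column 'n_plus_5', we get 152.

152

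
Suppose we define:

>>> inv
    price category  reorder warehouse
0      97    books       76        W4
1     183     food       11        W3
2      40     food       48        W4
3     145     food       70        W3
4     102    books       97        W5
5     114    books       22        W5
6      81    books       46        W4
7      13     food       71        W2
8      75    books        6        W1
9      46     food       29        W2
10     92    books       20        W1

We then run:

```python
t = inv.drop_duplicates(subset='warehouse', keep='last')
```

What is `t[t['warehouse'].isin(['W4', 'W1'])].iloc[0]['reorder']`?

drop duplicate warehouse (keep=last):
    price category  reorder warehouse
3     145     food       70        W3
5     114    books       22        W5
6      81    books       46        W4
9      46     food       29        W2
10     92    books       20        W1
filter rows where warehouse in ['W4', 'W1']:
    price category  reorder warehouse
6      81    books       46        W4
10     92    books       20        W1

46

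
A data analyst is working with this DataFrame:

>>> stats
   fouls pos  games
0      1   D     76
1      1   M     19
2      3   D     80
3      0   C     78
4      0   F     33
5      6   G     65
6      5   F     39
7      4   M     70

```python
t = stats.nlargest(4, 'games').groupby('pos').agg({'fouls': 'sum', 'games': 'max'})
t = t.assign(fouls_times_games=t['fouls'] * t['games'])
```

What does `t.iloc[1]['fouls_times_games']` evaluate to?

320

take 4 rows with largest games:
   fouls pos  games
2      3   D     80
3      0   C     78
0      1   D     76
7      4   M     70
group by pos: sum(fouls), max(games):
     fouls  games
pos              
C        0     78
D        4     80
M        4     70
add column fouls_times_games = t['fouls'] * t['games']:
     fouls  games  fouls_times_games
pos                                 
C        0     78                  0
D        4     80                320
M        4     70                280
Hence 320.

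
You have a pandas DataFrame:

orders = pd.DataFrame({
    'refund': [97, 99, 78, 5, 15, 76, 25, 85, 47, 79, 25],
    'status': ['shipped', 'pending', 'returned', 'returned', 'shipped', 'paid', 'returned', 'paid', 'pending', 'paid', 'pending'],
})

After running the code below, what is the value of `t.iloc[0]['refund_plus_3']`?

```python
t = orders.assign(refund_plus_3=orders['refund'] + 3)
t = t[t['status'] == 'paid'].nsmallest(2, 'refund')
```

79

add column refund_plus_3 = orders['refund'] + 3:
    refund    status  refund_plus_3
0       97   shipped            100
1       99   pending            102
2       78  returned             81
3        5  returned              8
4       15   shipped             18
5       76      paid             79
6       25  returned             28
7       85      paid             88
8       47   pending             50
9       79      paid             82
10      25   pending             28
filter rows where status == 'paid':
   refund status  refund_plus_3
5      76   paid             79
7      85   paid             88
9      79   paid             82
take 2 rows with smallest refund:
   refund status  refund_plus_3
5      76   paid             79
9      79   paid             82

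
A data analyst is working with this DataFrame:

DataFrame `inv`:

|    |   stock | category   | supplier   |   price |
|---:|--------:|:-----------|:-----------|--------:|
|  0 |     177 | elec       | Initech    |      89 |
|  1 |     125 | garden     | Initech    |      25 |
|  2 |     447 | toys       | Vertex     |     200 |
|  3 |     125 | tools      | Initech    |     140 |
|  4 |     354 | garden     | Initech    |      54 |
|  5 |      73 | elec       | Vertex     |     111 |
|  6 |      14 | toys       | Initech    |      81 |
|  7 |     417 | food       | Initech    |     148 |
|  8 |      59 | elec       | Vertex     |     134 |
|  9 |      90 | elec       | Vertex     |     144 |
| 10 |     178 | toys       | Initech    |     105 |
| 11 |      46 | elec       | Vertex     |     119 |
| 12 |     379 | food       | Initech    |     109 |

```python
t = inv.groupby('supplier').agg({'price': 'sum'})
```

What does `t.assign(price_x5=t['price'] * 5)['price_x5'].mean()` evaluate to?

3647.5

group by supplier, sum of price:
          price
supplier       
Initech     751
Vertex      708
add column price_x5 = t['price'] * 5:
          price  price_x5
supplier                 
Initech     751      3755
Vertex      708      3540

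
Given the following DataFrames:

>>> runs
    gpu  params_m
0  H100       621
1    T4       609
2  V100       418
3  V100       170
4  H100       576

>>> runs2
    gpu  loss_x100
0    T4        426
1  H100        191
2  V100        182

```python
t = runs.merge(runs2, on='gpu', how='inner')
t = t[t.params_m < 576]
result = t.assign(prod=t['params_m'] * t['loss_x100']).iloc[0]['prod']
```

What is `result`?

76076

merge on 'gpu' (how='inner') → 5 rows:
    gpu  params_m  loss_x100
0  H100       621        191
1    T4       609        426
2  V100       418        182
3  V100       170        182
4  H100       576        191
filter rows where params_m < 576:
    gpu  params_m  loss_x100
2  V100       418        182
3  V100       170        182
add column prod = t['params_m'] * t['loss_x100']:
    gpu  params_m  loss_x100   prod
2  V100       418        182  76076
3  V100       170        182  30940
The value at position 0, column 'prod' is 76076.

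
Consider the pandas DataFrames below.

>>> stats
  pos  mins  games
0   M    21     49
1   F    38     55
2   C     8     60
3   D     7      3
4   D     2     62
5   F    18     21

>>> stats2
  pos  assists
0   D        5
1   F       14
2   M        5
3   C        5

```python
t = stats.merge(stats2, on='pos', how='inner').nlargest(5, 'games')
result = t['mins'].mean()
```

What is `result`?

17.4

merge on 'pos' (how='inner') → 6 rows:
  pos  mins  games  assists
0   M    21     49        5
1   F    38     55       14
2   C     8     60        5
3   D     7      3        5
4   D     2     62        5
5   F    18     21       14
take 5 rows with largest games:
  pos  mins  games  assists
4   D     2     62        5
2   C     8     60        5
1   F    38     55       14
0   M    21     49        5
5   F    18     21       14
Finally, mean of column 'mins' = 17.4.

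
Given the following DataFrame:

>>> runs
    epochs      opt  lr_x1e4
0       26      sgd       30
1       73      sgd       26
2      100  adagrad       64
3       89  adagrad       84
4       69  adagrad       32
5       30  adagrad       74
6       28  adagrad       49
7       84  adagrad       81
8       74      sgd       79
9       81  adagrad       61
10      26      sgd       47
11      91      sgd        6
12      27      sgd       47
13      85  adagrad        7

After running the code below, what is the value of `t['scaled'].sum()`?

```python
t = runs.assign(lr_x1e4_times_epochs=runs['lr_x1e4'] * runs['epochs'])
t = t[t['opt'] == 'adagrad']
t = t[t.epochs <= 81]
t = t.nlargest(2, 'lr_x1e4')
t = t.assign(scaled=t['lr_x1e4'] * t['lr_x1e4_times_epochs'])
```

add column lr_x1e4_times_epochs = runs['lr_x1e4'] * runs['epochs']:
    epochs      opt  lr_x1e4  lr_x1e4_times_epochs
0       26      sgd       30                   780
1       73      sgd       26                  1898
2      100  adagrad       64                  6400
3       89  adagrad       84                  7476
4       69  adagrad       32                  2208
5       30  adagrad       74                  2220
6       28  adagrad       49                  1372
7       84  adagrad       81                  6804
8       74      sgd       79                  5846
9       81  adagrad       61                  4941
10      26      sgd       47                  1222
11      91      sgd        6                   546
12      27      sgd       47                  1269
13      85  adagrad        7                   595
filter rows where opt == 'adagrad':
    epochs      opt  lr_x1e4  lr_x1e4_times_epochs
2      100  adagrad       64                  6400
3       89  adagrad       84                  7476
4       69  adagrad       32                  2208
5       30  adagrad       74                  2220
6       28  adagrad       49                  1372
7       84  adagrad       81                  6804
9       81  adagrad       61                  4941
13      85  adagrad        7                   595
filter rows where epochs <= 81:
   epochs      opt  lr_x1e4  lr_x1e4_times_epochs
4      69  adagrad       32                  2208
5      30  adagrad       74                  2220
6      28  adagrad       49                  1372
9      81  adagrad       61                  4941
take 2 rows with largest lr_x1e4:
   epochs      opt  lr_x1e4  lr_x1e4_times_epochs
5      30  adagrad       74                  2220
9      81  adagrad       61                  4941
add column scaled = t['lr_x1e4'] * t['lr_x1e4_times_epochs']:
   epochs      opt  lr_x1e4  lr_x1e4_times_epochs  scaled
5      30  adagrad       74                  2220  164280
9      81  adagrad       61                  4941  301401

465681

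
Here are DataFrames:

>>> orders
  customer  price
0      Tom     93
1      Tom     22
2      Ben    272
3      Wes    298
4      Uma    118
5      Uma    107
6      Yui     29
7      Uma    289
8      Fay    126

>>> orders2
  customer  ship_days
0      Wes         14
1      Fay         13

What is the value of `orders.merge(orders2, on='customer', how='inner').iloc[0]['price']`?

298

merge on 'customer' (how='inner') → 2 rows:
  customer  price  ship_days
0      Wes    298         14
1      Fay    126         13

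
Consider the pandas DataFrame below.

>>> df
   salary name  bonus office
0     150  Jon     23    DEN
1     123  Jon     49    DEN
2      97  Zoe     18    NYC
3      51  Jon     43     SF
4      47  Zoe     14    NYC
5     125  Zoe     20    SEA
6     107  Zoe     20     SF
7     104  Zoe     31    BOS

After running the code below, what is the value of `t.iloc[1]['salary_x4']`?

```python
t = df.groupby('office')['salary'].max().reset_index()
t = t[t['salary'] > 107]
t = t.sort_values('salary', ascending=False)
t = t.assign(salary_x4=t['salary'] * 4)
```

group by office, max of salary:
office
BOS    104
DEN    150
NYC     97
SEA    125
SF     107
Name: salary, dtype: int64
reset_index():
  office  salary
0    BOS     104
1    DEN     150
2    NYC      97
3    SEA     125
4     SF     107
filter rows where salary > 107:
  office  salary
1    DEN     150
3    SEA     125
sort by salary descending:
  office  salary
1    DEN     150
3    SEA     125
add column salary_x4 = t['salary'] * 4:
  office  salary  salary_x4
1    DEN     150        600
3    SEA     125        500
Taking the value at position 1, column 'salary_x4' gives 500.

500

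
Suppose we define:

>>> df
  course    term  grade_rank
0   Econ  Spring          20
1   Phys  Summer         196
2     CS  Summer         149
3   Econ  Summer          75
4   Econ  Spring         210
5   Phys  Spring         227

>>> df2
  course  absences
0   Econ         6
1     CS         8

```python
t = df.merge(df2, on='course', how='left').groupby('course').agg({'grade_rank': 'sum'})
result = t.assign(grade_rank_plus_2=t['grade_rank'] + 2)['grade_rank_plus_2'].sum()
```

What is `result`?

merge on 'course' (how='left') → 6 rows:
  course    term  grade_rank  absences
0   Econ  Spring          20       6.0
1   Phys  Summer         196       NaN
2     CS  Summer         149       8.0
3   Econ  Summer          75       6.0
4   Econ  Spring         210       6.0
5   Phys  Spring         227       NaN
group by course, sum of grade_rank:
        grade_rank
course            
CS             149
Econ           305
Phys           423
add column grade_rank_plus_2 = t['grade_rank'] + 2:
        grade_rank  grade_rank_plus_2
course                               
CS             149                151
Econ           305                307
Phys           423                425
Finally, sum of column 'grade_rank_plus_2' = 883.

883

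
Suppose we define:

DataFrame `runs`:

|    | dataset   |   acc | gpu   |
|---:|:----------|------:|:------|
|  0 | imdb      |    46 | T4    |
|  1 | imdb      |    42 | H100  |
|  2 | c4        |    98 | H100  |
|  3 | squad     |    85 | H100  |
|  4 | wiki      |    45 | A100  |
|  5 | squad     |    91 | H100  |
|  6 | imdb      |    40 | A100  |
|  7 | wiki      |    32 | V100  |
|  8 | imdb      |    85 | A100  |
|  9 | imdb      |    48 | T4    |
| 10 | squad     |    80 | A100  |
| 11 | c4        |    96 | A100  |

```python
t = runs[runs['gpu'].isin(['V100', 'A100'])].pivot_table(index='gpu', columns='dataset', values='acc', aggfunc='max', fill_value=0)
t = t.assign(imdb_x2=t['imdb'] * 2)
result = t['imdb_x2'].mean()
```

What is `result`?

filter rows where gpu in ['V100', 'A100']:
   dataset  acc   gpu
4     wiki   45  A100
6     imdb   40  A100
7     wiki   32  V100
8     imdb   85  A100
10   squad   80  A100
11      c4   96  A100
pivot: rows=gpu, cols=dataset, max(acc):
dataset  c4  imdb  squad  wiki
gpu                           
A100     96    85     80    45
V100      0     0      0    32
add column imdb_x2 = t['imdb'] * 2:
dataset  c4  imdb  squad  wiki  imdb_x2
gpu                                    
A100     96    85     80    45      170
V100      0     0      0    32        0
So mean() = 85.0.

85.0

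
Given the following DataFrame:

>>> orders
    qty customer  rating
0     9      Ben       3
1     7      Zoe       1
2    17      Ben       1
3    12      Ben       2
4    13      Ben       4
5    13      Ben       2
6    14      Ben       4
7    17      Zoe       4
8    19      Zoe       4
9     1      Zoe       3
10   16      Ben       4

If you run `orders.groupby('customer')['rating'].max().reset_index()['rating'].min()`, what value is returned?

group by customer, max of rating:
customer
Ben    4
Zoe    4
Name: rating, dtype: int64
reset_index():
  customer  rating
0      Ben       4
1      Zoe       4
min of column 'rating' → 4

4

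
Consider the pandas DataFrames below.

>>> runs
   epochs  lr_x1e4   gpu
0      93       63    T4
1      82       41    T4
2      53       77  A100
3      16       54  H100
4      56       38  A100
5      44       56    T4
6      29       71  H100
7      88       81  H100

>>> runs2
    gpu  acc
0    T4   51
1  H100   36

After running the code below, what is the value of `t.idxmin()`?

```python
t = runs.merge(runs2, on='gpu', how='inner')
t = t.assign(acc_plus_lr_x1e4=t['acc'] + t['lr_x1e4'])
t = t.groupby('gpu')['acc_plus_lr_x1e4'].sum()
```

merge on 'gpu' (how='inner') → 6 rows:
   epochs  lr_x1e4   gpu  acc
0      93       63    T4   51
1      82       41    T4   51
2      16       54  H100   36
3      44       56    T4   51
4      29       71  H100   36
5      88       81  H100   36
add column acc_plus_lr_x1e4 = t['acc'] + t['lr_x1e4']:
   epochs  lr_x1e4   gpu  acc  acc_plus_lr_x1e4
0      93       63    T4   51               114
1      82       41    T4   51                92
2      16       54  H100   36                90
3      44       56    T4   51               107
4      29       71  H100   36               107
5      88       81  H100   36               117
group by gpu, sum of acc_plus_lr_x1e4:
gpu
H100    314
T4      313
Name: acc_plus_lr_x1e4, dtype: int64

T4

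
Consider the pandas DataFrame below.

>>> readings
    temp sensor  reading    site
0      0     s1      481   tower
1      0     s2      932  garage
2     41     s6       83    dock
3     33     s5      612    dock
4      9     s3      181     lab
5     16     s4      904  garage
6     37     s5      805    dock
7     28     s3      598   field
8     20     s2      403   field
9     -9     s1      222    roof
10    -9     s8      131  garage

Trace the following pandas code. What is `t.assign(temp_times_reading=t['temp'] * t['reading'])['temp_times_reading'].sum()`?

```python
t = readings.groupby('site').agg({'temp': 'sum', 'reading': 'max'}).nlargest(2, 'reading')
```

group by site: sum(temp), max(reading):
        temp  reading
site                 
dock     111      805
field     48      598
garage     7      932
lab        9      181
roof      -9      222
tower      0      481
take 2 rows with largest reading:
        temp  reading
site                 
garage     7      932
dock     111      805
add column temp_times_reading = t['temp'] * t['reading']:
        temp  reading  temp_times_reading
site                                     
garage     7      932                6524
dock     111      805               89355
Hence 95879.

95879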